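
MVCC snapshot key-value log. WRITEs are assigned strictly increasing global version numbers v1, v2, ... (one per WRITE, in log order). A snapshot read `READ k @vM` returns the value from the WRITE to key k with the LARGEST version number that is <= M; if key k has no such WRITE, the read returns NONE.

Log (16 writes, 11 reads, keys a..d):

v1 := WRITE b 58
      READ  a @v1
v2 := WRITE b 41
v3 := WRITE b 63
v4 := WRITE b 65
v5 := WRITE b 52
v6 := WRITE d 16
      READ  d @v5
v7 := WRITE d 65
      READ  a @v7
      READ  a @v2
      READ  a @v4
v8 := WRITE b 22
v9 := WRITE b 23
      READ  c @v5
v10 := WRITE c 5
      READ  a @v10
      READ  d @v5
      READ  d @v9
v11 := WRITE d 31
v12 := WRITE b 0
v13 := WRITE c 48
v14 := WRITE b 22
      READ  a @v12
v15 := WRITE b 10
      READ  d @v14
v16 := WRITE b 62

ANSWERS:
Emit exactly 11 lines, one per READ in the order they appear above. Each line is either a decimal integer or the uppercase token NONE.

v1: WRITE b=58  (b history now [(1, 58)])
READ a @v1: history=[] -> no version <= 1 -> NONE
v2: WRITE b=41  (b history now [(1, 58), (2, 41)])
v3: WRITE b=63  (b history now [(1, 58), (2, 41), (3, 63)])
v4: WRITE b=65  (b history now [(1, 58), (2, 41), (3, 63), (4, 65)])
v5: WRITE b=52  (b history now [(1, 58), (2, 41), (3, 63), (4, 65), (5, 52)])
v6: WRITE d=16  (d history now [(6, 16)])
READ d @v5: history=[(6, 16)] -> no version <= 5 -> NONE
v7: WRITE d=65  (d history now [(6, 16), (7, 65)])
READ a @v7: history=[] -> no version <= 7 -> NONE
READ a @v2: history=[] -> no version <= 2 -> NONE
READ a @v4: history=[] -> no version <= 4 -> NONE
v8: WRITE b=22  (b history now [(1, 58), (2, 41), (3, 63), (4, 65), (5, 52), (8, 22)])
v9: WRITE b=23  (b history now [(1, 58), (2, 41), (3, 63), (4, 65), (5, 52), (8, 22), (9, 23)])
READ c @v5: history=[] -> no version <= 5 -> NONE
v10: WRITE c=5  (c history now [(10, 5)])
READ a @v10: history=[] -> no version <= 10 -> NONE
READ d @v5: history=[(6, 16), (7, 65)] -> no version <= 5 -> NONE
READ d @v9: history=[(6, 16), (7, 65)] -> pick v7 -> 65
v11: WRITE d=31  (d history now [(6, 16), (7, 65), (11, 31)])
v12: WRITE b=0  (b history now [(1, 58), (2, 41), (3, 63), (4, 65), (5, 52), (8, 22), (9, 23), (12, 0)])
v13: WRITE c=48  (c history now [(10, 5), (13, 48)])
v14: WRITE b=22  (b history now [(1, 58), (2, 41), (3, 63), (4, 65), (5, 52), (8, 22), (9, 23), (12, 0), (14, 22)])
READ a @v12: history=[] -> no version <= 12 -> NONE
v15: WRITE b=10  (b history now [(1, 58), (2, 41), (3, 63), (4, 65), (5, 52), (8, 22), (9, 23), (12, 0), (14, 22), (15, 10)])
READ d @v14: history=[(6, 16), (7, 65), (11, 31)] -> pick v11 -> 31
v16: WRITE b=62  (b history now [(1, 58), (2, 41), (3, 63), (4, 65), (5, 52), (8, 22), (9, 23), (12, 0), (14, 22), (15, 10), (16, 62)])

Answer: NONE
NONE
NONE
NONE
NONE
NONE
NONE
NONE
65
NONE
31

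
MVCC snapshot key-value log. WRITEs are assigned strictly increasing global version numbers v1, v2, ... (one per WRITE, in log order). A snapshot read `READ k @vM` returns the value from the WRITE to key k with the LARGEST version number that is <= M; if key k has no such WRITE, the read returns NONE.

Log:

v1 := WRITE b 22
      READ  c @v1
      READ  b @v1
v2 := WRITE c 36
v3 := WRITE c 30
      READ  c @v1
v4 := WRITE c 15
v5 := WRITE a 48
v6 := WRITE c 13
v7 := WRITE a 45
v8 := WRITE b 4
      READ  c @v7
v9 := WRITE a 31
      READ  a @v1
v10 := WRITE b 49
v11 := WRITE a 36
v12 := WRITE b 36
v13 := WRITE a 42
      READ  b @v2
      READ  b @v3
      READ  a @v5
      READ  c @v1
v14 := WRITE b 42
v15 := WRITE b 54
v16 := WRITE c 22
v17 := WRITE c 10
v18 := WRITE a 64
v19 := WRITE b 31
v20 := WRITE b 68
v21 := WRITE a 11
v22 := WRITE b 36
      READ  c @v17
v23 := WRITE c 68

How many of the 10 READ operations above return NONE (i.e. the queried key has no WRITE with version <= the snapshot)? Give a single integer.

v1: WRITE b=22  (b history now [(1, 22)])
READ c @v1: history=[] -> no version <= 1 -> NONE
READ b @v1: history=[(1, 22)] -> pick v1 -> 22
v2: WRITE c=36  (c history now [(2, 36)])
v3: WRITE c=30  (c history now [(2, 36), (3, 30)])
READ c @v1: history=[(2, 36), (3, 30)] -> no version <= 1 -> NONE
v4: WRITE c=15  (c history now [(2, 36), (3, 30), (4, 15)])
v5: WRITE a=48  (a history now [(5, 48)])
v6: WRITE c=13  (c history now [(2, 36), (3, 30), (4, 15), (6, 13)])
v7: WRITE a=45  (a history now [(5, 48), (7, 45)])
v8: WRITE b=4  (b history now [(1, 22), (8, 4)])
READ c @v7: history=[(2, 36), (3, 30), (4, 15), (6, 13)] -> pick v6 -> 13
v9: WRITE a=31  (a history now [(5, 48), (7, 45), (9, 31)])
READ a @v1: history=[(5, 48), (7, 45), (9, 31)] -> no version <= 1 -> NONE
v10: WRITE b=49  (b history now [(1, 22), (8, 4), (10, 49)])
v11: WRITE a=36  (a history now [(5, 48), (7, 45), (9, 31), (11, 36)])
v12: WRITE b=36  (b history now [(1, 22), (8, 4), (10, 49), (12, 36)])
v13: WRITE a=42  (a history now [(5, 48), (7, 45), (9, 31), (11, 36), (13, 42)])
READ b @v2: history=[(1, 22), (8, 4), (10, 49), (12, 36)] -> pick v1 -> 22
READ b @v3: history=[(1, 22), (8, 4), (10, 49), (12, 36)] -> pick v1 -> 22
READ a @v5: history=[(5, 48), (7, 45), (9, 31), (11, 36), (13, 42)] -> pick v5 -> 48
READ c @v1: history=[(2, 36), (3, 30), (4, 15), (6, 13)] -> no version <= 1 -> NONE
v14: WRITE b=42  (b history now [(1, 22), (8, 4), (10, 49), (12, 36), (14, 42)])
v15: WRITE b=54  (b history now [(1, 22), (8, 4), (10, 49), (12, 36), (14, 42), (15, 54)])
v16: WRITE c=22  (c history now [(2, 36), (3, 30), (4, 15), (6, 13), (16, 22)])
v17: WRITE c=10  (c history now [(2, 36), (3, 30), (4, 15), (6, 13), (16, 22), (17, 10)])
v18: WRITE a=64  (a history now [(5, 48), (7, 45), (9, 31), (11, 36), (13, 42), (18, 64)])
v19: WRITE b=31  (b history now [(1, 22), (8, 4), (10, 49), (12, 36), (14, 42), (15, 54), (19, 31)])
v20: WRITE b=68  (b history now [(1, 22), (8, 4), (10, 49), (12, 36), (14, 42), (15, 54), (19, 31), (20, 68)])
v21: WRITE a=11  (a history now [(5, 48), (7, 45), (9, 31), (11, 36), (13, 42), (18, 64), (21, 11)])
v22: WRITE b=36  (b history now [(1, 22), (8, 4), (10, 49), (12, 36), (14, 42), (15, 54), (19, 31), (20, 68), (22, 36)])
READ c @v17: history=[(2, 36), (3, 30), (4, 15), (6, 13), (16, 22), (17, 10)] -> pick v17 -> 10
v23: WRITE c=68  (c history now [(2, 36), (3, 30), (4, 15), (6, 13), (16, 22), (17, 10), (23, 68)])
Read results in order: ['NONE', '22', 'NONE', '13', 'NONE', '22', '22', '48', 'NONE', '10']
NONE count = 4

Answer: 4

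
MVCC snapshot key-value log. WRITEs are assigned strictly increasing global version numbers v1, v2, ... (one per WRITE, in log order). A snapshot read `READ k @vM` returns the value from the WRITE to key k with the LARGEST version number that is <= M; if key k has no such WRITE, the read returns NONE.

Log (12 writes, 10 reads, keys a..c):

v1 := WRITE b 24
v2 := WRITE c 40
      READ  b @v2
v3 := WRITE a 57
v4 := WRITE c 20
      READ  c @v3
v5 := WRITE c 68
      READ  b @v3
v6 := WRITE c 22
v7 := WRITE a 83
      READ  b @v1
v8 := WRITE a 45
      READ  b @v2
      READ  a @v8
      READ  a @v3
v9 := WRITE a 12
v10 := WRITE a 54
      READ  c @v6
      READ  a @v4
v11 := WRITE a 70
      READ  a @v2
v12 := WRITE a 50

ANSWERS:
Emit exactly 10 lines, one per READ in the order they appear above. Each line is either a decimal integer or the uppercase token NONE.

v1: WRITE b=24  (b history now [(1, 24)])
v2: WRITE c=40  (c history now [(2, 40)])
READ b @v2: history=[(1, 24)] -> pick v1 -> 24
v3: WRITE a=57  (a history now [(3, 57)])
v4: WRITE c=20  (c history now [(2, 40), (4, 20)])
READ c @v3: history=[(2, 40), (4, 20)] -> pick v2 -> 40
v5: WRITE c=68  (c history now [(2, 40), (4, 20), (5, 68)])
READ b @v3: history=[(1, 24)] -> pick v1 -> 24
v6: WRITE c=22  (c history now [(2, 40), (4, 20), (5, 68), (6, 22)])
v7: WRITE a=83  (a history now [(3, 57), (7, 83)])
READ b @v1: history=[(1, 24)] -> pick v1 -> 24
v8: WRITE a=45  (a history now [(3, 57), (7, 83), (8, 45)])
READ b @v2: history=[(1, 24)] -> pick v1 -> 24
READ a @v8: history=[(3, 57), (7, 83), (8, 45)] -> pick v8 -> 45
READ a @v3: history=[(3, 57), (7, 83), (8, 45)] -> pick v3 -> 57
v9: WRITE a=12  (a history now [(3, 57), (7, 83), (8, 45), (9, 12)])
v10: WRITE a=54  (a history now [(3, 57), (7, 83), (8, 45), (9, 12), (10, 54)])
READ c @v6: history=[(2, 40), (4, 20), (5, 68), (6, 22)] -> pick v6 -> 22
READ a @v4: history=[(3, 57), (7, 83), (8, 45), (9, 12), (10, 54)] -> pick v3 -> 57
v11: WRITE a=70  (a history now [(3, 57), (7, 83), (8, 45), (9, 12), (10, 54), (11, 70)])
READ a @v2: history=[(3, 57), (7, 83), (8, 45), (9, 12), (10, 54), (11, 70)] -> no version <= 2 -> NONE
v12: WRITE a=50  (a history now [(3, 57), (7, 83), (8, 45), (9, 12), (10, 54), (11, 70), (12, 50)])

Answer: 24
40
24
24
24
45
57
22
57
NONE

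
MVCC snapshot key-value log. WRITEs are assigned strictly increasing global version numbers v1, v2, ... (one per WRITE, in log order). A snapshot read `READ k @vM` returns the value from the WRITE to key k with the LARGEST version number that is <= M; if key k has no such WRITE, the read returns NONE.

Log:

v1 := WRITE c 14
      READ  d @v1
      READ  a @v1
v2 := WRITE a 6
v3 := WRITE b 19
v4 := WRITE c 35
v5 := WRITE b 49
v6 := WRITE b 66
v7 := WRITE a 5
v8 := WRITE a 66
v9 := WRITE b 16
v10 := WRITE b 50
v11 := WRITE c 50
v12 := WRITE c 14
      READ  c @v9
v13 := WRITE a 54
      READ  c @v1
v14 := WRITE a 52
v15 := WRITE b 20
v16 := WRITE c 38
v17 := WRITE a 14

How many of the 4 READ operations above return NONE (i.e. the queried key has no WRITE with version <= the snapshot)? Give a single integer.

Answer: 2

Derivation:
v1: WRITE c=14  (c history now [(1, 14)])
READ d @v1: history=[] -> no version <= 1 -> NONE
READ a @v1: history=[] -> no version <= 1 -> NONE
v2: WRITE a=6  (a history now [(2, 6)])
v3: WRITE b=19  (b history now [(3, 19)])
v4: WRITE c=35  (c history now [(1, 14), (4, 35)])
v5: WRITE b=49  (b history now [(3, 19), (5, 49)])
v6: WRITE b=66  (b history now [(3, 19), (5, 49), (6, 66)])
v7: WRITE a=5  (a history now [(2, 6), (7, 5)])
v8: WRITE a=66  (a history now [(2, 6), (7, 5), (8, 66)])
v9: WRITE b=16  (b history now [(3, 19), (5, 49), (6, 66), (9, 16)])
v10: WRITE b=50  (b history now [(3, 19), (5, 49), (6, 66), (9, 16), (10, 50)])
v11: WRITE c=50  (c history now [(1, 14), (4, 35), (11, 50)])
v12: WRITE c=14  (c history now [(1, 14), (4, 35), (11, 50), (12, 14)])
READ c @v9: history=[(1, 14), (4, 35), (11, 50), (12, 14)] -> pick v4 -> 35
v13: WRITE a=54  (a history now [(2, 6), (7, 5), (8, 66), (13, 54)])
READ c @v1: history=[(1, 14), (4, 35), (11, 50), (12, 14)] -> pick v1 -> 14
v14: WRITE a=52  (a history now [(2, 6), (7, 5), (8, 66), (13, 54), (14, 52)])
v15: WRITE b=20  (b history now [(3, 19), (5, 49), (6, 66), (9, 16), (10, 50), (15, 20)])
v16: WRITE c=38  (c history now [(1, 14), (4, 35), (11, 50), (12, 14), (16, 38)])
v17: WRITE a=14  (a history now [(2, 6), (7, 5), (8, 66), (13, 54), (14, 52), (17, 14)])
Read results in order: ['NONE', 'NONE', '35', '14']
NONE count = 2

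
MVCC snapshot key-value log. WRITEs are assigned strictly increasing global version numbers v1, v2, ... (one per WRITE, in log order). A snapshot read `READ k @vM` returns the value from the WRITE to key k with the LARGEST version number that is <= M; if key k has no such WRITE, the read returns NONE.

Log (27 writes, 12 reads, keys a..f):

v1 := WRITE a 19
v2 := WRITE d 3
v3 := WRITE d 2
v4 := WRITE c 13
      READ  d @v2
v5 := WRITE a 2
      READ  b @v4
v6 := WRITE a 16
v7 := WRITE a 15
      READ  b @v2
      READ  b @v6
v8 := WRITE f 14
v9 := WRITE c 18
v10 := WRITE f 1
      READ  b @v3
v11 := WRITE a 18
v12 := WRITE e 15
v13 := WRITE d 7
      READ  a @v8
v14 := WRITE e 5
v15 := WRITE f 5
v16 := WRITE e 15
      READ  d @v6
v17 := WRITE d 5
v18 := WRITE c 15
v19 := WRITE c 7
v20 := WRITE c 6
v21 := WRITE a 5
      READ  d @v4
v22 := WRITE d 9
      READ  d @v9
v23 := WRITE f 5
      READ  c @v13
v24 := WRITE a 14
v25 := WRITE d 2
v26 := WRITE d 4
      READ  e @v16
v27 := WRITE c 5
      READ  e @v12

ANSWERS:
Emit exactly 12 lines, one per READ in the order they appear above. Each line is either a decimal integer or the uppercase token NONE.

v1: WRITE a=19  (a history now [(1, 19)])
v2: WRITE d=3  (d history now [(2, 3)])
v3: WRITE d=2  (d history now [(2, 3), (3, 2)])
v4: WRITE c=13  (c history now [(4, 13)])
READ d @v2: history=[(2, 3), (3, 2)] -> pick v2 -> 3
v5: WRITE a=2  (a history now [(1, 19), (5, 2)])
READ b @v4: history=[] -> no version <= 4 -> NONE
v6: WRITE a=16  (a history now [(1, 19), (5, 2), (6, 16)])
v7: WRITE a=15  (a history now [(1, 19), (5, 2), (6, 16), (7, 15)])
READ b @v2: history=[] -> no version <= 2 -> NONE
READ b @v6: history=[] -> no version <= 6 -> NONE
v8: WRITE f=14  (f history now [(8, 14)])
v9: WRITE c=18  (c history now [(4, 13), (9, 18)])
v10: WRITE f=1  (f history now [(8, 14), (10, 1)])
READ b @v3: history=[] -> no version <= 3 -> NONE
v11: WRITE a=18  (a history now [(1, 19), (5, 2), (6, 16), (7, 15), (11, 18)])
v12: WRITE e=15  (e history now [(12, 15)])
v13: WRITE d=7  (d history now [(2, 3), (3, 2), (13, 7)])
READ a @v8: history=[(1, 19), (5, 2), (6, 16), (7, 15), (11, 18)] -> pick v7 -> 15
v14: WRITE e=5  (e history now [(12, 15), (14, 5)])
v15: WRITE f=5  (f history now [(8, 14), (10, 1), (15, 5)])
v16: WRITE e=15  (e history now [(12, 15), (14, 5), (16, 15)])
READ d @v6: history=[(2, 3), (3, 2), (13, 7)] -> pick v3 -> 2
v17: WRITE d=5  (d history now [(2, 3), (3, 2), (13, 7), (17, 5)])
v18: WRITE c=15  (c history now [(4, 13), (9, 18), (18, 15)])
v19: WRITE c=7  (c history now [(4, 13), (9, 18), (18, 15), (19, 7)])
v20: WRITE c=6  (c history now [(4, 13), (9, 18), (18, 15), (19, 7), (20, 6)])
v21: WRITE a=5  (a history now [(1, 19), (5, 2), (6, 16), (7, 15), (11, 18), (21, 5)])
READ d @v4: history=[(2, 3), (3, 2), (13, 7), (17, 5)] -> pick v3 -> 2
v22: WRITE d=9  (d history now [(2, 3), (3, 2), (13, 7), (17, 5), (22, 9)])
READ d @v9: history=[(2, 3), (3, 2), (13, 7), (17, 5), (22, 9)] -> pick v3 -> 2
v23: WRITE f=5  (f history now [(8, 14), (10, 1), (15, 5), (23, 5)])
READ c @v13: history=[(4, 13), (9, 18), (18, 15), (19, 7), (20, 6)] -> pick v9 -> 18
v24: WRITE a=14  (a history now [(1, 19), (5, 2), (6, 16), (7, 15), (11, 18), (21, 5), (24, 14)])
v25: WRITE d=2  (d history now [(2, 3), (3, 2), (13, 7), (17, 5), (22, 9), (25, 2)])
v26: WRITE d=4  (d history now [(2, 3), (3, 2), (13, 7), (17, 5), (22, 9), (25, 2), (26, 4)])
READ e @v16: history=[(12, 15), (14, 5), (16, 15)] -> pick v16 -> 15
v27: WRITE c=5  (c history now [(4, 13), (9, 18), (18, 15), (19, 7), (20, 6), (27, 5)])
READ e @v12: history=[(12, 15), (14, 5), (16, 15)] -> pick v12 -> 15

Answer: 3
NONE
NONE
NONE
NONE
15
2
2
2
18
15
15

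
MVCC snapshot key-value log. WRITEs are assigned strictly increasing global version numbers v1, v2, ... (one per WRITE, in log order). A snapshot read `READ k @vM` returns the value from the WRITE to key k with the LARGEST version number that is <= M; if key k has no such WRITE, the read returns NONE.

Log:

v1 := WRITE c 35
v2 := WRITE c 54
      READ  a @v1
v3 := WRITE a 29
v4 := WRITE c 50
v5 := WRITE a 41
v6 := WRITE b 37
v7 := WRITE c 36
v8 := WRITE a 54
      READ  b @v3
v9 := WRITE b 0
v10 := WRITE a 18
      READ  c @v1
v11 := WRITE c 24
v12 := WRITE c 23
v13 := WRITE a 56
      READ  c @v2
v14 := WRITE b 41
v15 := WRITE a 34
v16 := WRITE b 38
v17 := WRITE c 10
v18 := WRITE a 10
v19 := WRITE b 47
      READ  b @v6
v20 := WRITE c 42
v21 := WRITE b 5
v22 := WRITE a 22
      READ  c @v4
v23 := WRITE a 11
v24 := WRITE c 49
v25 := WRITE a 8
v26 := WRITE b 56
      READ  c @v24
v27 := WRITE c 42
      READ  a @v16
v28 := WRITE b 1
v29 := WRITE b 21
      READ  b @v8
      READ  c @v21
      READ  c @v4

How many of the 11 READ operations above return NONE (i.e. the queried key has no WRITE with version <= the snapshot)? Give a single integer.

v1: WRITE c=35  (c history now [(1, 35)])
v2: WRITE c=54  (c history now [(1, 35), (2, 54)])
READ a @v1: history=[] -> no version <= 1 -> NONE
v3: WRITE a=29  (a history now [(3, 29)])
v4: WRITE c=50  (c history now [(1, 35), (2, 54), (4, 50)])
v5: WRITE a=41  (a history now [(3, 29), (5, 41)])
v6: WRITE b=37  (b history now [(6, 37)])
v7: WRITE c=36  (c history now [(1, 35), (2, 54), (4, 50), (7, 36)])
v8: WRITE a=54  (a history now [(3, 29), (5, 41), (8, 54)])
READ b @v3: history=[(6, 37)] -> no version <= 3 -> NONE
v9: WRITE b=0  (b history now [(6, 37), (9, 0)])
v10: WRITE a=18  (a history now [(3, 29), (5, 41), (8, 54), (10, 18)])
READ c @v1: history=[(1, 35), (2, 54), (4, 50), (7, 36)] -> pick v1 -> 35
v11: WRITE c=24  (c history now [(1, 35), (2, 54), (4, 50), (7, 36), (11, 24)])
v12: WRITE c=23  (c history now [(1, 35), (2, 54), (4, 50), (7, 36), (11, 24), (12, 23)])
v13: WRITE a=56  (a history now [(3, 29), (5, 41), (8, 54), (10, 18), (13, 56)])
READ c @v2: history=[(1, 35), (2, 54), (4, 50), (7, 36), (11, 24), (12, 23)] -> pick v2 -> 54
v14: WRITE b=41  (b history now [(6, 37), (9, 0), (14, 41)])
v15: WRITE a=34  (a history now [(3, 29), (5, 41), (8, 54), (10, 18), (13, 56), (15, 34)])
v16: WRITE b=38  (b history now [(6, 37), (9, 0), (14, 41), (16, 38)])
v17: WRITE c=10  (c history now [(1, 35), (2, 54), (4, 50), (7, 36), (11, 24), (12, 23), (17, 10)])
v18: WRITE a=10  (a history now [(3, 29), (5, 41), (8, 54), (10, 18), (13, 56), (15, 34), (18, 10)])
v19: WRITE b=47  (b history now [(6, 37), (9, 0), (14, 41), (16, 38), (19, 47)])
READ b @v6: history=[(6, 37), (9, 0), (14, 41), (16, 38), (19, 47)] -> pick v6 -> 37
v20: WRITE c=42  (c history now [(1, 35), (2, 54), (4, 50), (7, 36), (11, 24), (12, 23), (17, 10), (20, 42)])
v21: WRITE b=5  (b history now [(6, 37), (9, 0), (14, 41), (16, 38), (19, 47), (21, 5)])
v22: WRITE a=22  (a history now [(3, 29), (5, 41), (8, 54), (10, 18), (13, 56), (15, 34), (18, 10), (22, 22)])
READ c @v4: history=[(1, 35), (2, 54), (4, 50), (7, 36), (11, 24), (12, 23), (17, 10), (20, 42)] -> pick v4 -> 50
v23: WRITE a=11  (a history now [(3, 29), (5, 41), (8, 54), (10, 18), (13, 56), (15, 34), (18, 10), (22, 22), (23, 11)])
v24: WRITE c=49  (c history now [(1, 35), (2, 54), (4, 50), (7, 36), (11, 24), (12, 23), (17, 10), (20, 42), (24, 49)])
v25: WRITE a=8  (a history now [(3, 29), (5, 41), (8, 54), (10, 18), (13, 56), (15, 34), (18, 10), (22, 22), (23, 11), (25, 8)])
v26: WRITE b=56  (b history now [(6, 37), (9, 0), (14, 41), (16, 38), (19, 47), (21, 5), (26, 56)])
READ c @v24: history=[(1, 35), (2, 54), (4, 50), (7, 36), (11, 24), (12, 23), (17, 10), (20, 42), (24, 49)] -> pick v24 -> 49
v27: WRITE c=42  (c history now [(1, 35), (2, 54), (4, 50), (7, 36), (11, 24), (12, 23), (17, 10), (20, 42), (24, 49), (27, 42)])
READ a @v16: history=[(3, 29), (5, 41), (8, 54), (10, 18), (13, 56), (15, 34), (18, 10), (22, 22), (23, 11), (25, 8)] -> pick v15 -> 34
v28: WRITE b=1  (b history now [(6, 37), (9, 0), (14, 41), (16, 38), (19, 47), (21, 5), (26, 56), (28, 1)])
v29: WRITE b=21  (b history now [(6, 37), (9, 0), (14, 41), (16, 38), (19, 47), (21, 5), (26, 56), (28, 1), (29, 21)])
READ b @v8: history=[(6, 37), (9, 0), (14, 41), (16, 38), (19, 47), (21, 5), (26, 56), (28, 1), (29, 21)] -> pick v6 -> 37
READ c @v21: history=[(1, 35), (2, 54), (4, 50), (7, 36), (11, 24), (12, 23), (17, 10), (20, 42), (24, 49), (27, 42)] -> pick v20 -> 42
READ c @v4: history=[(1, 35), (2, 54), (4, 50), (7, 36), (11, 24), (12, 23), (17, 10), (20, 42), (24, 49), (27, 42)] -> pick v4 -> 50
Read results in order: ['NONE', 'NONE', '35', '54', '37', '50', '49', '34', '37', '42', '50']
NONE count = 2

Answer: 2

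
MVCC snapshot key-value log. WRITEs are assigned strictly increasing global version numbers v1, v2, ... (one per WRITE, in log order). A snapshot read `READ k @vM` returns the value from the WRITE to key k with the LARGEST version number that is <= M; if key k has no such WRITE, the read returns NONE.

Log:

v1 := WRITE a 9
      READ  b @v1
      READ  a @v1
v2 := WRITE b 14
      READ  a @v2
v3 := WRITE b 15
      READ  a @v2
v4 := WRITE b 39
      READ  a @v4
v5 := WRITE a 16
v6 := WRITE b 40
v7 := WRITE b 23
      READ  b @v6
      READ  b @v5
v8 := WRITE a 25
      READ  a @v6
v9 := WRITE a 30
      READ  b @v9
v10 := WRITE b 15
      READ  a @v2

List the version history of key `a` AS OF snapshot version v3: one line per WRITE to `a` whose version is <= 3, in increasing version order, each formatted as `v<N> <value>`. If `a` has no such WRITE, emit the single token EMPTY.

Answer: v1 9

Derivation:
Scan writes for key=a with version <= 3:
  v1 WRITE a 9 -> keep
  v2 WRITE b 14 -> skip
  v3 WRITE b 15 -> skip
  v4 WRITE b 39 -> skip
  v5 WRITE a 16 -> drop (> snap)
  v6 WRITE b 40 -> skip
  v7 WRITE b 23 -> skip
  v8 WRITE a 25 -> drop (> snap)
  v9 WRITE a 30 -> drop (> snap)
  v10 WRITE b 15 -> skip
Collected: [(1, 9)]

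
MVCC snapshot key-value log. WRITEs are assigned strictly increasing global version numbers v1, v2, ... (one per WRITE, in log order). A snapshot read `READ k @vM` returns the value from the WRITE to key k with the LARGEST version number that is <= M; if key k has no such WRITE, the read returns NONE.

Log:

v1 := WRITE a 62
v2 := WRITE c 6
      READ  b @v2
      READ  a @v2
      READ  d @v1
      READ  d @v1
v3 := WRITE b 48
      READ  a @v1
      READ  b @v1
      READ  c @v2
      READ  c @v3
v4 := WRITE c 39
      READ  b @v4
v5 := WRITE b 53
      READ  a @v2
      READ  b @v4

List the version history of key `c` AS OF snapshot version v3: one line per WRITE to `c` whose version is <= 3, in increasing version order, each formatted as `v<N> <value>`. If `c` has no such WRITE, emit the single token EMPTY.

Answer: v2 6

Derivation:
Scan writes for key=c with version <= 3:
  v1 WRITE a 62 -> skip
  v2 WRITE c 6 -> keep
  v3 WRITE b 48 -> skip
  v4 WRITE c 39 -> drop (> snap)
  v5 WRITE b 53 -> skip
Collected: [(2, 6)]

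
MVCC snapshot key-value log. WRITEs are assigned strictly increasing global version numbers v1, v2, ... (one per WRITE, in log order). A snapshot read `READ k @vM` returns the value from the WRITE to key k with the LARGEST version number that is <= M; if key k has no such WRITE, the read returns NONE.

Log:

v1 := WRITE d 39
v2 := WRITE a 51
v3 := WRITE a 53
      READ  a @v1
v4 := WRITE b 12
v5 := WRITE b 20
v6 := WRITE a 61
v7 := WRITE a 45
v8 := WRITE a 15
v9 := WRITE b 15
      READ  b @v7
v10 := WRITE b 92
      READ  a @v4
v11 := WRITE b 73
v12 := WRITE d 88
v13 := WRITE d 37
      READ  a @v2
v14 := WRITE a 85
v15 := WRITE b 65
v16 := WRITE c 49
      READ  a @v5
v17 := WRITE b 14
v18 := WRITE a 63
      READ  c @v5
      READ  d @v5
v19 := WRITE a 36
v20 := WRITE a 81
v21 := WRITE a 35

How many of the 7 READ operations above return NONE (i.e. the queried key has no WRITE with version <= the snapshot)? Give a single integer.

Answer: 2

Derivation:
v1: WRITE d=39  (d history now [(1, 39)])
v2: WRITE a=51  (a history now [(2, 51)])
v3: WRITE a=53  (a history now [(2, 51), (3, 53)])
READ a @v1: history=[(2, 51), (3, 53)] -> no version <= 1 -> NONE
v4: WRITE b=12  (b history now [(4, 12)])
v5: WRITE b=20  (b history now [(4, 12), (5, 20)])
v6: WRITE a=61  (a history now [(2, 51), (3, 53), (6, 61)])
v7: WRITE a=45  (a history now [(2, 51), (3, 53), (6, 61), (7, 45)])
v8: WRITE a=15  (a history now [(2, 51), (3, 53), (6, 61), (7, 45), (8, 15)])
v9: WRITE b=15  (b history now [(4, 12), (5, 20), (9, 15)])
READ b @v7: history=[(4, 12), (5, 20), (9, 15)] -> pick v5 -> 20
v10: WRITE b=92  (b history now [(4, 12), (5, 20), (9, 15), (10, 92)])
READ a @v4: history=[(2, 51), (3, 53), (6, 61), (7, 45), (8, 15)] -> pick v3 -> 53
v11: WRITE b=73  (b history now [(4, 12), (5, 20), (9, 15), (10, 92), (11, 73)])
v12: WRITE d=88  (d history now [(1, 39), (12, 88)])
v13: WRITE d=37  (d history now [(1, 39), (12, 88), (13, 37)])
READ a @v2: history=[(2, 51), (3, 53), (6, 61), (7, 45), (8, 15)] -> pick v2 -> 51
v14: WRITE a=85  (a history now [(2, 51), (3, 53), (6, 61), (7, 45), (8, 15), (14, 85)])
v15: WRITE b=65  (b history now [(4, 12), (5, 20), (9, 15), (10, 92), (11, 73), (15, 65)])
v16: WRITE c=49  (c history now [(16, 49)])
READ a @v5: history=[(2, 51), (3, 53), (6, 61), (7, 45), (8, 15), (14, 85)] -> pick v3 -> 53
v17: WRITE b=14  (b history now [(4, 12), (5, 20), (9, 15), (10, 92), (11, 73), (15, 65), (17, 14)])
v18: WRITE a=63  (a history now [(2, 51), (3, 53), (6, 61), (7, 45), (8, 15), (14, 85), (18, 63)])
READ c @v5: history=[(16, 49)] -> no version <= 5 -> NONE
READ d @v5: history=[(1, 39), (12, 88), (13, 37)] -> pick v1 -> 39
v19: WRITE a=36  (a history now [(2, 51), (3, 53), (6, 61), (7, 45), (8, 15), (14, 85), (18, 63), (19, 36)])
v20: WRITE a=81  (a history now [(2, 51), (3, 53), (6, 61), (7, 45), (8, 15), (14, 85), (18, 63), (19, 36), (20, 81)])
v21: WRITE a=35  (a history now [(2, 51), (3, 53), (6, 61), (7, 45), (8, 15), (14, 85), (18, 63), (19, 36), (20, 81), (21, 35)])
Read results in order: ['NONE', '20', '53', '51', '53', 'NONE', '39']
NONE count = 2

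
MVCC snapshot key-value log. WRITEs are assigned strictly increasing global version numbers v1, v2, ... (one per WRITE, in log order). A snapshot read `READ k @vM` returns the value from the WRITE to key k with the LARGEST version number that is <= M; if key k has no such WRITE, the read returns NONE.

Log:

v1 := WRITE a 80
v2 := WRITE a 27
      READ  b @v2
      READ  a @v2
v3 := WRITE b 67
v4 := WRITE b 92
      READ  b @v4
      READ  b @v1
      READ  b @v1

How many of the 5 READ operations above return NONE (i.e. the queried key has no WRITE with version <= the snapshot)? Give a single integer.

Answer: 3

Derivation:
v1: WRITE a=80  (a history now [(1, 80)])
v2: WRITE a=27  (a history now [(1, 80), (2, 27)])
READ b @v2: history=[] -> no version <= 2 -> NONE
READ a @v2: history=[(1, 80), (2, 27)] -> pick v2 -> 27
v3: WRITE b=67  (b history now [(3, 67)])
v4: WRITE b=92  (b history now [(3, 67), (4, 92)])
READ b @v4: history=[(3, 67), (4, 92)] -> pick v4 -> 92
READ b @v1: history=[(3, 67), (4, 92)] -> no version <= 1 -> NONE
READ b @v1: history=[(3, 67), (4, 92)] -> no version <= 1 -> NONE
Read results in order: ['NONE', '27', '92', 'NONE', 'NONE']
NONE count = 3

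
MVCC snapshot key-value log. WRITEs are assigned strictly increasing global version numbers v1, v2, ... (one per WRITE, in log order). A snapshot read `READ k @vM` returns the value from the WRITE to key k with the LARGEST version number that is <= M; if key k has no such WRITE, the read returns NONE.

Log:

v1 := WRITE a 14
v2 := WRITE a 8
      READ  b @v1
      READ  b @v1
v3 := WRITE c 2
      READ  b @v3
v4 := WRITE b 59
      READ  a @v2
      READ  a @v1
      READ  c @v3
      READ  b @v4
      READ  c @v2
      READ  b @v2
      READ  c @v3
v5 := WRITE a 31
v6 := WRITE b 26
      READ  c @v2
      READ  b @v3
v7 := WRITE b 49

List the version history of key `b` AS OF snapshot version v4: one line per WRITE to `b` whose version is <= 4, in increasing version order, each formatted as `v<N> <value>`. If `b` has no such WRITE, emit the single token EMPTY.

Answer: v4 59

Derivation:
Scan writes for key=b with version <= 4:
  v1 WRITE a 14 -> skip
  v2 WRITE a 8 -> skip
  v3 WRITE c 2 -> skip
  v4 WRITE b 59 -> keep
  v5 WRITE a 31 -> skip
  v6 WRITE b 26 -> drop (> snap)
  v7 WRITE b 49 -> drop (> snap)
Collected: [(4, 59)]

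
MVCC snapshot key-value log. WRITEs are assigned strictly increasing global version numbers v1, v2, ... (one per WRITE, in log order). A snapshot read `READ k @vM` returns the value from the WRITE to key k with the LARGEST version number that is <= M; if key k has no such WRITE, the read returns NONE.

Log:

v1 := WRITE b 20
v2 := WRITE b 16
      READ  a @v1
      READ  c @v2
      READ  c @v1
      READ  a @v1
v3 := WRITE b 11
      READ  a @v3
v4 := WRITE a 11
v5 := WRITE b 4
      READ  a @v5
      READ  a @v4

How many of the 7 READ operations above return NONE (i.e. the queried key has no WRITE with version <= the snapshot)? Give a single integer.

v1: WRITE b=20  (b history now [(1, 20)])
v2: WRITE b=16  (b history now [(1, 20), (2, 16)])
READ a @v1: history=[] -> no version <= 1 -> NONE
READ c @v2: history=[] -> no version <= 2 -> NONE
READ c @v1: history=[] -> no version <= 1 -> NONE
READ a @v1: history=[] -> no version <= 1 -> NONE
v3: WRITE b=11  (b history now [(1, 20), (2, 16), (3, 11)])
READ a @v3: history=[] -> no version <= 3 -> NONE
v4: WRITE a=11  (a history now [(4, 11)])
v5: WRITE b=4  (b history now [(1, 20), (2, 16), (3, 11), (5, 4)])
READ a @v5: history=[(4, 11)] -> pick v4 -> 11
READ a @v4: history=[(4, 11)] -> pick v4 -> 11
Read results in order: ['NONE', 'NONE', 'NONE', 'NONE', 'NONE', '11', '11']
NONE count = 5

Answer: 5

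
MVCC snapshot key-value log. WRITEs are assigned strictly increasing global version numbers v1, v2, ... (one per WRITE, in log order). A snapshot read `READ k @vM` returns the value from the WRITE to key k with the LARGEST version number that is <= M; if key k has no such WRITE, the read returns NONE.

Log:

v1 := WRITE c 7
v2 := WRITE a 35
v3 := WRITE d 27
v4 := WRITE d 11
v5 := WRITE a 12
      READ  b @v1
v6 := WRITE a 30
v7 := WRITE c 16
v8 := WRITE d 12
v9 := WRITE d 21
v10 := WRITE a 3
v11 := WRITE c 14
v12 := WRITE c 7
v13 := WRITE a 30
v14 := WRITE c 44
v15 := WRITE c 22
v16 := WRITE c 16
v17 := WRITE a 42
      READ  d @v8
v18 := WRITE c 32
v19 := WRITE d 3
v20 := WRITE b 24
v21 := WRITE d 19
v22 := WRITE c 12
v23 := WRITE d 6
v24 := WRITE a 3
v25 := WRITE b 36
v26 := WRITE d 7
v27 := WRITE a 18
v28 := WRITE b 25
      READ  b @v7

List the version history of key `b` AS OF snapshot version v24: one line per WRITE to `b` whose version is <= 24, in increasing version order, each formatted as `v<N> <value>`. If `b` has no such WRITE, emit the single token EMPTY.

Scan writes for key=b with version <= 24:
  v1 WRITE c 7 -> skip
  v2 WRITE a 35 -> skip
  v3 WRITE d 27 -> skip
  v4 WRITE d 11 -> skip
  v5 WRITE a 12 -> skip
  v6 WRITE a 30 -> skip
  v7 WRITE c 16 -> skip
  v8 WRITE d 12 -> skip
  v9 WRITE d 21 -> skip
  v10 WRITE a 3 -> skip
  v11 WRITE c 14 -> skip
  v12 WRITE c 7 -> skip
  v13 WRITE a 30 -> skip
  v14 WRITE c 44 -> skip
  v15 WRITE c 22 -> skip
  v16 WRITE c 16 -> skip
  v17 WRITE a 42 -> skip
  v18 WRITE c 32 -> skip
  v19 WRITE d 3 -> skip
  v20 WRITE b 24 -> keep
  v21 WRITE d 19 -> skip
  v22 WRITE c 12 -> skip
  v23 WRITE d 6 -> skip
  v24 WRITE a 3 -> skip
  v25 WRITE b 36 -> drop (> snap)
  v26 WRITE d 7 -> skip
  v27 WRITE a 18 -> skip
  v28 WRITE b 25 -> drop (> snap)
Collected: [(20, 24)]

Answer: v20 24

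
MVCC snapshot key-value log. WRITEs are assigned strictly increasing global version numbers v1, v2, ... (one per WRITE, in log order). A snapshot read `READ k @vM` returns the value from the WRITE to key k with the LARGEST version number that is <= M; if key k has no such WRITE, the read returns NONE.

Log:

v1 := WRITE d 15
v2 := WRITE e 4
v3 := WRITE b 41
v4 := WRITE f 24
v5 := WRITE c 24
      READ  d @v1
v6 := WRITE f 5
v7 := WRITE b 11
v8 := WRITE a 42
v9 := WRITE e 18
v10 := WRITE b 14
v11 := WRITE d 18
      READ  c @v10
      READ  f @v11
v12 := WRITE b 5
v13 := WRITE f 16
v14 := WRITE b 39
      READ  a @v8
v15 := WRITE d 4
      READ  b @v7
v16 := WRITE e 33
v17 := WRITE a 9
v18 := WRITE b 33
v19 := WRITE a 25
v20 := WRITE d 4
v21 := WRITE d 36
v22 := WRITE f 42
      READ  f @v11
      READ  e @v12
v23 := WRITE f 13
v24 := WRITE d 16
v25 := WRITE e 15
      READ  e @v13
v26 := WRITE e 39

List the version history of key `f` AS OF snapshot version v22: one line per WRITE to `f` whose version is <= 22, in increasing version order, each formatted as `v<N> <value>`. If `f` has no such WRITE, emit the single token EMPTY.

Scan writes for key=f with version <= 22:
  v1 WRITE d 15 -> skip
  v2 WRITE e 4 -> skip
  v3 WRITE b 41 -> skip
  v4 WRITE f 24 -> keep
  v5 WRITE c 24 -> skip
  v6 WRITE f 5 -> keep
  v7 WRITE b 11 -> skip
  v8 WRITE a 42 -> skip
  v9 WRITE e 18 -> skip
  v10 WRITE b 14 -> skip
  v11 WRITE d 18 -> skip
  v12 WRITE b 5 -> skip
  v13 WRITE f 16 -> keep
  v14 WRITE b 39 -> skip
  v15 WRITE d 4 -> skip
  v16 WRITE e 33 -> skip
  v17 WRITE a 9 -> skip
  v18 WRITE b 33 -> skip
  v19 WRITE a 25 -> skip
  v20 WRITE d 4 -> skip
  v21 WRITE d 36 -> skip
  v22 WRITE f 42 -> keep
  v23 WRITE f 13 -> drop (> snap)
  v24 WRITE d 16 -> skip
  v25 WRITE e 15 -> skip
  v26 WRITE e 39 -> skip
Collected: [(4, 24), (6, 5), (13, 16), (22, 42)]

Answer: v4 24
v6 5
v13 16
v22 42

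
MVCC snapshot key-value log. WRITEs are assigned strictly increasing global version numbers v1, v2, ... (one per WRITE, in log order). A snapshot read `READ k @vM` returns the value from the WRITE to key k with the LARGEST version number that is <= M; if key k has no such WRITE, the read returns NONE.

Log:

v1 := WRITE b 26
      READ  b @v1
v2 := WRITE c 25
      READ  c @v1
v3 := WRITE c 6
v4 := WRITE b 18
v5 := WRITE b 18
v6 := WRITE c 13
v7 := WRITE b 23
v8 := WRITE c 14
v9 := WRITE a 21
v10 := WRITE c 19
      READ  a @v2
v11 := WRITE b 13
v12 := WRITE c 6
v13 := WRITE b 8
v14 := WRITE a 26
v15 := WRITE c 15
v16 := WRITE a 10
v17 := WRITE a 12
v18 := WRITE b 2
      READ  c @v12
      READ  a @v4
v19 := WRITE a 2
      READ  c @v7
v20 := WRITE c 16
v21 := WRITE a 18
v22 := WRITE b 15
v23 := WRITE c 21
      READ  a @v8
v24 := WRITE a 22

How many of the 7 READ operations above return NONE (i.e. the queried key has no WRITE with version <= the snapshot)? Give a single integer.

Answer: 4

Derivation:
v1: WRITE b=26  (b history now [(1, 26)])
READ b @v1: history=[(1, 26)] -> pick v1 -> 26
v2: WRITE c=25  (c history now [(2, 25)])
READ c @v1: history=[(2, 25)] -> no version <= 1 -> NONE
v3: WRITE c=6  (c history now [(2, 25), (3, 6)])
v4: WRITE b=18  (b history now [(1, 26), (4, 18)])
v5: WRITE b=18  (b history now [(1, 26), (4, 18), (5, 18)])
v6: WRITE c=13  (c history now [(2, 25), (3, 6), (6, 13)])
v7: WRITE b=23  (b history now [(1, 26), (4, 18), (5, 18), (7, 23)])
v8: WRITE c=14  (c history now [(2, 25), (3, 6), (6, 13), (8, 14)])
v9: WRITE a=21  (a history now [(9, 21)])
v10: WRITE c=19  (c history now [(2, 25), (3, 6), (6, 13), (8, 14), (10, 19)])
READ a @v2: history=[(9, 21)] -> no version <= 2 -> NONE
v11: WRITE b=13  (b history now [(1, 26), (4, 18), (5, 18), (7, 23), (11, 13)])
v12: WRITE c=6  (c history now [(2, 25), (3, 6), (6, 13), (8, 14), (10, 19), (12, 6)])
v13: WRITE b=8  (b history now [(1, 26), (4, 18), (5, 18), (7, 23), (11, 13), (13, 8)])
v14: WRITE a=26  (a history now [(9, 21), (14, 26)])
v15: WRITE c=15  (c history now [(2, 25), (3, 6), (6, 13), (8, 14), (10, 19), (12, 6), (15, 15)])
v16: WRITE a=10  (a history now [(9, 21), (14, 26), (16, 10)])
v17: WRITE a=12  (a history now [(9, 21), (14, 26), (16, 10), (17, 12)])
v18: WRITE b=2  (b history now [(1, 26), (4, 18), (5, 18), (7, 23), (11, 13), (13, 8), (18, 2)])
READ c @v12: history=[(2, 25), (3, 6), (6, 13), (8, 14), (10, 19), (12, 6), (15, 15)] -> pick v12 -> 6
READ a @v4: history=[(9, 21), (14, 26), (16, 10), (17, 12)] -> no version <= 4 -> NONE
v19: WRITE a=2  (a history now [(9, 21), (14, 26), (16, 10), (17, 12), (19, 2)])
READ c @v7: history=[(2, 25), (3, 6), (6, 13), (8, 14), (10, 19), (12, 6), (15, 15)] -> pick v6 -> 13
v20: WRITE c=16  (c history now [(2, 25), (3, 6), (6, 13), (8, 14), (10, 19), (12, 6), (15, 15), (20, 16)])
v21: WRITE a=18  (a history now [(9, 21), (14, 26), (16, 10), (17, 12), (19, 2), (21, 18)])
v22: WRITE b=15  (b history now [(1, 26), (4, 18), (5, 18), (7, 23), (11, 13), (13, 8), (18, 2), (22, 15)])
v23: WRITE c=21  (c history now [(2, 25), (3, 6), (6, 13), (8, 14), (10, 19), (12, 6), (15, 15), (20, 16), (23, 21)])
READ a @v8: history=[(9, 21), (14, 26), (16, 10), (17, 12), (19, 2), (21, 18)] -> no version <= 8 -> NONE
v24: WRITE a=22  (a history now [(9, 21), (14, 26), (16, 10), (17, 12), (19, 2), (21, 18), (24, 22)])
Read results in order: ['26', 'NONE', 'NONE', '6', 'NONE', '13', 'NONE']
NONE count = 4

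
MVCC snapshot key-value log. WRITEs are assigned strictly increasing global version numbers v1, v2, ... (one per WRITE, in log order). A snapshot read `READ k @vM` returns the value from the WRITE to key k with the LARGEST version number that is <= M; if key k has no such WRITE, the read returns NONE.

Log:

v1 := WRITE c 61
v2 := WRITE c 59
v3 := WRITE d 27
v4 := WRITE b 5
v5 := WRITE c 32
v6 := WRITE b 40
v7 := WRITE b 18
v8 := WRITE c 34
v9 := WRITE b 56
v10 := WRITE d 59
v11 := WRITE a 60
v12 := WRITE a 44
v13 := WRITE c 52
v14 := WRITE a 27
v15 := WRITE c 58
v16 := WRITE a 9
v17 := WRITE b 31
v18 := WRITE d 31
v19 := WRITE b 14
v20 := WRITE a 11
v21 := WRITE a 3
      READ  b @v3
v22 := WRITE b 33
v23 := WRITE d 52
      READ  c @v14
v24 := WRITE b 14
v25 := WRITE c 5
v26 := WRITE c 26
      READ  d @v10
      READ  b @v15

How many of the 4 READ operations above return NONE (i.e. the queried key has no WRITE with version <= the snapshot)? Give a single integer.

Answer: 1

Derivation:
v1: WRITE c=61  (c history now [(1, 61)])
v2: WRITE c=59  (c history now [(1, 61), (2, 59)])
v3: WRITE d=27  (d history now [(3, 27)])
v4: WRITE b=5  (b history now [(4, 5)])
v5: WRITE c=32  (c history now [(1, 61), (2, 59), (5, 32)])
v6: WRITE b=40  (b history now [(4, 5), (6, 40)])
v7: WRITE b=18  (b history now [(4, 5), (6, 40), (7, 18)])
v8: WRITE c=34  (c history now [(1, 61), (2, 59), (5, 32), (8, 34)])
v9: WRITE b=56  (b history now [(4, 5), (6, 40), (7, 18), (9, 56)])
v10: WRITE d=59  (d history now [(3, 27), (10, 59)])
v11: WRITE a=60  (a history now [(11, 60)])
v12: WRITE a=44  (a history now [(11, 60), (12, 44)])
v13: WRITE c=52  (c history now [(1, 61), (2, 59), (5, 32), (8, 34), (13, 52)])
v14: WRITE a=27  (a history now [(11, 60), (12, 44), (14, 27)])
v15: WRITE c=58  (c history now [(1, 61), (2, 59), (5, 32), (8, 34), (13, 52), (15, 58)])
v16: WRITE a=9  (a history now [(11, 60), (12, 44), (14, 27), (16, 9)])
v17: WRITE b=31  (b history now [(4, 5), (6, 40), (7, 18), (9, 56), (17, 31)])
v18: WRITE d=31  (d history now [(3, 27), (10, 59), (18, 31)])
v19: WRITE b=14  (b history now [(4, 5), (6, 40), (7, 18), (9, 56), (17, 31), (19, 14)])
v20: WRITE a=11  (a history now [(11, 60), (12, 44), (14, 27), (16, 9), (20, 11)])
v21: WRITE a=3  (a history now [(11, 60), (12, 44), (14, 27), (16, 9), (20, 11), (21, 3)])
READ b @v3: history=[(4, 5), (6, 40), (7, 18), (9, 56), (17, 31), (19, 14)] -> no version <= 3 -> NONE
v22: WRITE b=33  (b history now [(4, 5), (6, 40), (7, 18), (9, 56), (17, 31), (19, 14), (22, 33)])
v23: WRITE d=52  (d history now [(3, 27), (10, 59), (18, 31), (23, 52)])
READ c @v14: history=[(1, 61), (2, 59), (5, 32), (8, 34), (13, 52), (15, 58)] -> pick v13 -> 52
v24: WRITE b=14  (b history now [(4, 5), (6, 40), (7, 18), (9, 56), (17, 31), (19, 14), (22, 33), (24, 14)])
v25: WRITE c=5  (c history now [(1, 61), (2, 59), (5, 32), (8, 34), (13, 52), (15, 58), (25, 5)])
v26: WRITE c=26  (c history now [(1, 61), (2, 59), (5, 32), (8, 34), (13, 52), (15, 58), (25, 5), (26, 26)])
READ d @v10: history=[(3, 27), (10, 59), (18, 31), (23, 52)] -> pick v10 -> 59
READ b @v15: history=[(4, 5), (6, 40), (7, 18), (9, 56), (17, 31), (19, 14), (22, 33), (24, 14)] -> pick v9 -> 56
Read results in order: ['NONE', '52', '59', '56']
NONE count = 1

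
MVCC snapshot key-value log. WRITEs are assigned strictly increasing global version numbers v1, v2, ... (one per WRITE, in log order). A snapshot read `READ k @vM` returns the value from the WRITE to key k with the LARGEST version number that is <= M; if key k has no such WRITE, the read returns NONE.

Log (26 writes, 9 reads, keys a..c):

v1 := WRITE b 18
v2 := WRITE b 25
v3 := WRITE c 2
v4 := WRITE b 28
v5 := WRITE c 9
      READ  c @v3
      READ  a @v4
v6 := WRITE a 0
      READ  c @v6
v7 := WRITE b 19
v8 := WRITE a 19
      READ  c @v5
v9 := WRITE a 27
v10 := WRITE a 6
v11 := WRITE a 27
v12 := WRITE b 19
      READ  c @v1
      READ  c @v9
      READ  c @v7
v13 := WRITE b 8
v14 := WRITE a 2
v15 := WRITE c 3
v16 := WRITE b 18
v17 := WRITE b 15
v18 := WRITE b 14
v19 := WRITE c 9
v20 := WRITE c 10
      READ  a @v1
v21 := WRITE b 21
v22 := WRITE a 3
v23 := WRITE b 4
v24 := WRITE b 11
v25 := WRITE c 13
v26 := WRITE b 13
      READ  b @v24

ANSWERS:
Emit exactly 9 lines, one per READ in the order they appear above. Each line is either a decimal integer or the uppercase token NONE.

Answer: 2
NONE
9
9
NONE
9
9
NONE
11

Derivation:
v1: WRITE b=18  (b history now [(1, 18)])
v2: WRITE b=25  (b history now [(1, 18), (2, 25)])
v3: WRITE c=2  (c history now [(3, 2)])
v4: WRITE b=28  (b history now [(1, 18), (2, 25), (4, 28)])
v5: WRITE c=9  (c history now [(3, 2), (5, 9)])
READ c @v3: history=[(3, 2), (5, 9)] -> pick v3 -> 2
READ a @v4: history=[] -> no version <= 4 -> NONE
v6: WRITE a=0  (a history now [(6, 0)])
READ c @v6: history=[(3, 2), (5, 9)] -> pick v5 -> 9
v7: WRITE b=19  (b history now [(1, 18), (2, 25), (4, 28), (7, 19)])
v8: WRITE a=19  (a history now [(6, 0), (8, 19)])
READ c @v5: history=[(3, 2), (5, 9)] -> pick v5 -> 9
v9: WRITE a=27  (a history now [(6, 0), (8, 19), (9, 27)])
v10: WRITE a=6  (a history now [(6, 0), (8, 19), (9, 27), (10, 6)])
v11: WRITE a=27  (a history now [(6, 0), (8, 19), (9, 27), (10, 6), (11, 27)])
v12: WRITE b=19  (b history now [(1, 18), (2, 25), (4, 28), (7, 19), (12, 19)])
READ c @v1: history=[(3, 2), (5, 9)] -> no version <= 1 -> NONE
READ c @v9: history=[(3, 2), (5, 9)] -> pick v5 -> 9
READ c @v7: history=[(3, 2), (5, 9)] -> pick v5 -> 9
v13: WRITE b=8  (b history now [(1, 18), (2, 25), (4, 28), (7, 19), (12, 19), (13, 8)])
v14: WRITE a=2  (a history now [(6, 0), (8, 19), (9, 27), (10, 6), (11, 27), (14, 2)])
v15: WRITE c=3  (c history now [(3, 2), (5, 9), (15, 3)])
v16: WRITE b=18  (b history now [(1, 18), (2, 25), (4, 28), (7, 19), (12, 19), (13, 8), (16, 18)])
v17: WRITE b=15  (b history now [(1, 18), (2, 25), (4, 28), (7, 19), (12, 19), (13, 8), (16, 18), (17, 15)])
v18: WRITE b=14  (b history now [(1, 18), (2, 25), (4, 28), (7, 19), (12, 19), (13, 8), (16, 18), (17, 15), (18, 14)])
v19: WRITE c=9  (c history now [(3, 2), (5, 9), (15, 3), (19, 9)])
v20: WRITE c=10  (c history now [(3, 2), (5, 9), (15, 3), (19, 9), (20, 10)])
READ a @v1: history=[(6, 0), (8, 19), (9, 27), (10, 6), (11, 27), (14, 2)] -> no version <= 1 -> NONE
v21: WRITE b=21  (b history now [(1, 18), (2, 25), (4, 28), (7, 19), (12, 19), (13, 8), (16, 18), (17, 15), (18, 14), (21, 21)])
v22: WRITE a=3  (a history now [(6, 0), (8, 19), (9, 27), (10, 6), (11, 27), (14, 2), (22, 3)])
v23: WRITE b=4  (b history now [(1, 18), (2, 25), (4, 28), (7, 19), (12, 19), (13, 8), (16, 18), (17, 15), (18, 14), (21, 21), (23, 4)])
v24: WRITE b=11  (b history now [(1, 18), (2, 25), (4, 28), (7, 19), (12, 19), (13, 8), (16, 18), (17, 15), (18, 14), (21, 21), (23, 4), (24, 11)])
v25: WRITE c=13  (c history now [(3, 2), (5, 9), (15, 3), (19, 9), (20, 10), (25, 13)])
v26: WRITE b=13  (b history now [(1, 18), (2, 25), (4, 28), (7, 19), (12, 19), (13, 8), (16, 18), (17, 15), (18, 14), (21, 21), (23, 4), (24, 11), (26, 13)])
READ b @v24: history=[(1, 18), (2, 25), (4, 28), (7, 19), (12, 19), (13, 8), (16, 18), (17, 15), (18, 14), (21, 21), (23, 4), (24, 11), (26, 13)] -> pick v24 -> 11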